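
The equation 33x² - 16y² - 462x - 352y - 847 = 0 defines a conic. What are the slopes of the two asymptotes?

Group: 33(x² - 14x) -16(y² + 22y) = 847
Complete the square: 33(x - 7)² -16(y + 11)² = 847 + 1617 - 1936 = 528
Dividing both sides by 528: (x - 7)²/16 - (y + 11)²/33 = 1
Hyperbola, center (7, -11), transverse axis horizontal; a² = 16, b² = 33.
For a horizontal hyperbola the asymptotes have slope ±b/a.
Here that is ±√33/4.

√33/4 and -√33/4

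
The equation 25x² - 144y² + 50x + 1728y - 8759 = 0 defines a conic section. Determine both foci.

Group: 25(x² + 2x) -144(y² - 12y) = 8759
Complete the square: 25(x + 1)² -144(y - 6)² = 8759 + 25 - 5184 = 3600
Divide by 3600: (x + 1)²/144 - (y - 6)²/25 = 1
Hyperbola, center (-1, 6), transverse axis horizontal; a² = 144, b² = 25.
c² = a² + b² = 144 + 25 = 169, so c = 13.
Foci lie on the horizontal axis through the center: (h ± c, k).

(-14, 6) and (12, 6)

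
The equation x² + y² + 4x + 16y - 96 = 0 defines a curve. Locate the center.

(-2, -8)

Group: (x² + 4x) + (y² + 16y) = 96
Complete the square: (x + 2)² + (y + 8)² = 96 + 4 + 64 = 164
So (x + 2)² + (y + 8)² = 164.
Circle centered at (-2, -8) with r² = 164.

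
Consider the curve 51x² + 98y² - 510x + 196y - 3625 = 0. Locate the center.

Group: 51(x² - 10x) + 98(y² + 2y) = 3625
51(x - 5)² + 98(y + 1)² = 3625 + 1275 + 98 = 4998
Divide through by 4998 to get (x - 5)²/98 + (y + 1)²/51 = 1.
Ellipse with center (5, -1).

(5, -1)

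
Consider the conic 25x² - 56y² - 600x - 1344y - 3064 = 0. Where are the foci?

(12, -21) and (12, -3)

Group: 25(x² - 24x) -56(y² + 24y) = 3064
25(x - 12)² -56(y + 12)² = 3064 + 3600 - 8064 = -1400
Divide through by -1400 to get (y + 12)²/25 - (x - 12)²/56 = 1.
Hyperbola, center (12, -12), transverse axis vertical; a² = 25, b² = 56.
c² = a² + b² = 25 + 56 = 81, so c = 9.
Foci lie on the vertical axis through the center: (h, k ± c).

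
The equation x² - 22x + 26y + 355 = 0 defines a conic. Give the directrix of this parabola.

y = -5/2

Only x is squared. Complete the square in x: (x - 11)² = -26(y + 9).
Vertex (11, -9); 4p = -26 so p = -13/2. Opens down.
Directrix is the horizontal line y = k − p = -9 − (-13/2) = -5/2.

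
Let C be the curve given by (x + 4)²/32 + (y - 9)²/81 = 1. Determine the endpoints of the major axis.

(-4, 0) and (-4, 18)

Center (-4, 9). The larger denominator 81 sits under the y-term, so the major axis is vertical; a² = 81, b² = 32.
a = 9. Vertices at (h, k ± a).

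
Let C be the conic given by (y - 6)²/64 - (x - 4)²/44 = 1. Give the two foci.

Center (4, 6). The positive term is the y-term, so the transverse axis is vertical; a² = 64, b² = 44.
c² = a² + b² = 64 + 44 = 108, so c = 6√3.
Foci lie on the vertical axis through the center: (h, k ± c).

(4, 6 - 6√3) and (4, 6 + 6√3)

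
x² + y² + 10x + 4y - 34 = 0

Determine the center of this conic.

Collect terms: (x² + 10x) + (y² + 4y) = 34
Complete the square: (x + 5)² + (y + 2)² = 34 + 25 + 4 = 63
So (x + 5)² + (y + 2)² = 63.
Circle centered at (-5, -2) with r² = 63.

(-5, -2)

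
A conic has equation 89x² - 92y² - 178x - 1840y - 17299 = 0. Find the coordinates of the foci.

(1 - √181, -10) and (1 + √181, -10)

Rearranging, 89(x² - 2x) -92(y² + 20y) = 17299.
89(x - 1)² -92(y + 10)² = 17299 + 89 - 9200 = 8188
Dividing both sides by 8188: (x - 1)²/92 - (y + 10)²/89 = 1
Hyperbola, center (1, -10), transverse axis horizontal; a² = 92, b² = 89.
c² = a² + b² = 92 + 89 = 181, so c = √181.
Foci lie on the horizontal axis through the center: (h ± c, k).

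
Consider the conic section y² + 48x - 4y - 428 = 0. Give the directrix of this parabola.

x = 21

Only y is squared. Complete the square in y: (y - 2)² = -48(x - 9).
Vertex (9, 2); 4p = -48 so p = -12. Opens left.
Directrix is the vertical line x = h − p = 9 − (-12) = 21.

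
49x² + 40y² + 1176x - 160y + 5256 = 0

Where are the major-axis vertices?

(-12, -5) and (-12, 9)

Group: 49(x² + 24x) + 40(y² - 4y) = -5256
Complete the square: 49(x + 12)² + 40(y - 2)² = -5256 + 7056 + 160 = 1960
Dividing both sides by 1960: (x + 12)²/40 + (y - 2)²/49 = 1
Ellipse, center (-12, 2), major axis vertical; a² = 49, b² = 40.
a = 7. Vertices at (h, k ± a).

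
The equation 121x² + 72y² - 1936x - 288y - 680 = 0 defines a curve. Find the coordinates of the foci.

Collect terms: 121(x² - 16x) + 72(y² - 4y) = 680
Complete the square in x and y: 121(x - 8)² + 72(y - 2)² = 680 + 7744 + 288 = 8712
Divide by 8712: (x - 8)²/72 + (y - 2)²/121 = 1
Ellipse, center (8, 2), major axis vertical; a² = 121, b² = 72.
c² = a² - b² = 121 - 72 = 49, so c = 7.
Foci lie on the vertical axis through the center: (h, k ± c).

(8, -5) and (8, 9)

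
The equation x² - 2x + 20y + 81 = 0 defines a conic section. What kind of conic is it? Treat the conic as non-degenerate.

No xy term. Coefficients of x² and y² are A = 1, C = 0.
Exactly one squared variable ⇒ parabola.

parabola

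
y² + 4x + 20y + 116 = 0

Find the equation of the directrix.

Only y is squared. Complete the square in y: (y + 10)² = -4(x + 4).
Vertex (-4, -10); 4p = -4 so p = -1. Opens left.
Directrix is the vertical line x = h − p = -4 − (-1) = -3.

x = -3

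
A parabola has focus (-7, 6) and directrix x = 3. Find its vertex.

(-2, 6)

The vertex is the midpoint between the focus and the directrix along the axis of symmetry.
Axis is horizontal (directrix is vertical). Vertex x-coordinate = (-7 + 3)/2 = -2; y-coordinate = 6.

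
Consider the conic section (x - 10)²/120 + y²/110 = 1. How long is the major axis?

4√30

Center (10, 0). The larger denominator 120 sits under the x-term, so the major axis is horizontal; a² = 120, b² = 110.
a² = 120 so a = 2√30; the major axis has length 2a = 4√30.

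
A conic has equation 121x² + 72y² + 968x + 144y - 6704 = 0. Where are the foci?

Group the x- and y-terms: 121(x² + 8x) + 72(y² + 2y) = 6704
121(x + 4)² + 72(y + 1)² = 6704 + 1936 + 72 = 8712
Divide through by 8712 to get (x + 4)²/72 + (y + 1)²/121 = 1.
Ellipse, center (-4, -1), major axis vertical; a² = 121, b² = 72.
c² = a² - b² = 121 - 72 = 49, so c = 7.
Foci lie on the vertical axis through the center: (h, k ± c).

(-4, -8) and (-4, 6)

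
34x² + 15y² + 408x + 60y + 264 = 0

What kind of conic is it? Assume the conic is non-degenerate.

ellipse

No xy term. Coefficients of x² and y² are A = 34, C = 15.
A and C have the same sign but A ≠ C ⇒ ellipse.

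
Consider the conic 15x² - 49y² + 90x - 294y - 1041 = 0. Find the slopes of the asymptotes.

Collect terms: 15(x² + 6x) -49(y² + 6y) = 1041
Completing the square gives 15(x + 3)² -49(y + 3)² = 1041 + 135 - 441 = 735.
Divide through by 735 to get (x + 3)²/49 - (y + 3)²/15 = 1.
Hyperbola, center (-3, -3), transverse axis horizontal; a² = 49, b² = 15.
For a horizontal hyperbola the asymptotes have slope ±b/a.
Here that is ±√15/7.

√15/7 and -√15/7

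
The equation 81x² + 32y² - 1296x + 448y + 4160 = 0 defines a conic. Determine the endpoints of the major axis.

Group: 81(x² - 16x) + 32(y² + 14y) = -4160
Completing the square gives 81(x - 8)² + 32(y + 7)² = -4160 + 5184 + 1568 = 2592.
Dividing both sides by 2592: (x - 8)²/32 + (y + 7)²/81 = 1
Ellipse, center (8, -7), major axis vertical; a² = 81, b² = 32.
a = 9. Vertices at (h, k ± a).

(8, -16) and (8, 2)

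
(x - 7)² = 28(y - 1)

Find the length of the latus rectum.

Vertex (7, 1); 4p = 28 so p = 7. Opens up.
Latus rectum length = |4p| = 28.

28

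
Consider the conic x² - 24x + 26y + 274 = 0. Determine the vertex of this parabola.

(12, -5)

Only x is squared. Complete the square in x: (x - 12)² = -26(y + 5).
Vertex (12, -5); 4p = -26 so p = -13/2. Opens down.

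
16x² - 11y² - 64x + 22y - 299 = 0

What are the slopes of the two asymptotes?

4√11/11 and -4√11/11

Group the x- and y-terms: 16(x² - 4x) -11(y² - 2y) = 299
16(x - 2)² -11(y - 1)² = 299 + 64 - 11 = 352
Dividing both sides by 352: (x - 2)²/22 - (y - 1)²/32 = 1
Hyperbola, center (2, 1), transverse axis horizontal; a² = 22, b² = 32.
For a horizontal hyperbola the asymptotes have slope ±b/a.
Here that is ±4√2/√22 = ±4√11/11.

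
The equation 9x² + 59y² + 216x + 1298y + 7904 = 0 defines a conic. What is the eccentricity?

e = 5√118/59

Group the x- and y-terms: 9(x² + 24x) + 59(y² + 22y) = -7904
Completing the square gives 9(x + 12)² + 59(y + 11)² = -7904 + 1296 + 7139 = 531.
Divide through by 531 to get (x + 12)²/59 + (y + 11)²/9 = 1.
Ellipse, center (-12, -11), major axis horizontal; a² = 59, b² = 9.
c² = a² - b² = 50, so c = 5√2.
e = c/a = 5√2/√59 = 5√118/59.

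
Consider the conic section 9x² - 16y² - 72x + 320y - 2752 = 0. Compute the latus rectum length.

27/2

Collect terms: 9(x² - 8x) -16(y² - 20y) = 2752
Complete the square: 9(x - 4)² -16(y - 10)² = 2752 + 144 - 1600 = 1296
Divide through by 1296 to get (x - 4)²/144 - (y - 10)²/81 = 1.
Hyperbola, center (4, 10), transverse axis horizontal; a² = 144, b² = 81.
Latus rectum length = 2b²/a = 2·81/12 = 27/2.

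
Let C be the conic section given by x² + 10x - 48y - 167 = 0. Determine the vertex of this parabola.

Only x is squared. Complete the square in x: (x + 5)² = 48(y + 4).
Vertex (-5, -4); 4p = 48 so p = 12. Opens up.

(-5, -4)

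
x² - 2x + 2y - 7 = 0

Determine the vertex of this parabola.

(1, 4)

Only x is squared. Complete the square in x: (x - 1)² = -2(y - 4).
Vertex (1, 4); 4p = -2 so p = -1/2. Opens down.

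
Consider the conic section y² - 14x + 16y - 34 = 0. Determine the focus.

Only y is squared. Complete the square in y: (y + 8)² = 14(x + 7).
Vertex (-7, -8); 4p = 14 so p = 7/2. Opens right.
Focus is p units from the vertex along the axis: (h + p, k).

(-7/2, -8)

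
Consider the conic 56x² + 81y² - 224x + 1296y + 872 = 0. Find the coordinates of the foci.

Group: 56(x² - 4x) + 81(y² + 16y) = -872
Complete the square in x and y: 56(x - 2)² + 81(y + 8)² = -872 + 224 + 5184 = 4536
Divide by 4536: (x - 2)²/81 + (y + 8)²/56 = 1
Ellipse, center (2, -8), major axis horizontal; a² = 81, b² = 56.
c² = a² - b² = 81 - 56 = 25, so c = 5.
Foci lie on the horizontal axis through the center: (h ± c, k).

(-3, -8) and (7, -8)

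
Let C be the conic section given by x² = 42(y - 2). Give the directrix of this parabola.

y = -17/2

Vertex (0, 2); 4p = 42 so p = 21/2. Opens up.
Directrix is the horizontal line y = k − p = 2 − (21/2) = -17/2.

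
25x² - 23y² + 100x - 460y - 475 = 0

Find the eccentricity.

Rearranging, 25(x² + 4x) -23(y² + 20y) = 475.
Complete the square: 25(x + 2)² -23(y + 10)² = 475 + 100 - 2300 = -1725
Divide by -1725: (y + 10)²/75 - (x + 2)²/69 = 1
Hyperbola, center (-2, -10), transverse axis vertical; a² = 75, b² = 69.
c² = a² + b² = 144, so c = 12.
e = c/a = 12/5√3 = 4√3/5.

e = 4√3/5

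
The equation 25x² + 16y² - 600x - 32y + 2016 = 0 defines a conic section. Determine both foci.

(12, -5) and (12, 7)

Group the x- and y-terms: 25(x² - 24x) + 16(y² - 2y) = -2016
Complete the square in x and y: 25(x - 12)² + 16(y - 1)² = -2016 + 3600 + 16 = 1600
Divide by 1600: (x - 12)²/64 + (y - 1)²/100 = 1
Ellipse, center (12, 1), major axis vertical; a² = 100, b² = 64.
c² = a² - b² = 100 - 64 = 36, so c = 6.
Foci lie on the vertical axis through the center: (h, k ± c).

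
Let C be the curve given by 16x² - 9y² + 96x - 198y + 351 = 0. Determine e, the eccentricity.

e = 5/4

Rearranging, 16(x² + 6x) -9(y² + 22y) = -351.
Completing the square gives 16(x + 3)² -9(y + 11)² = -351 + 144 - 1089 = -1296.
Dividing both sides by -1296: (y + 11)²/144 - (x + 3)²/81 = 1
Hyperbola, center (-3, -11), transverse axis vertical; a² = 144, b² = 81.
c² = a² + b² = 225, so c = 15.
e = c/a = 15/12 = 5/4.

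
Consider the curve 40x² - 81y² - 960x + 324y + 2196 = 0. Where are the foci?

(1, 2) and (23, 2)

Collect terms: 40(x² - 24x) -81(y² - 4y) = -2196
40(x - 12)² -81(y - 2)² = -2196 + 5760 - 324 = 3240
Divide through by 3240 to get (x - 12)²/81 - (y - 2)²/40 = 1.
Hyperbola, center (12, 2), transverse axis horizontal; a² = 81, b² = 40.
c² = a² + b² = 81 + 40 = 121, so c = 11.
Foci lie on the horizontal axis through the center: (h ± c, k).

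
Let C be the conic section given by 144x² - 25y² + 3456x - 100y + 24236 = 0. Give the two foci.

Rearranging, 144(x² + 24x) -25(y² + 4y) = -24236.
Completing the square gives 144(x + 12)² -25(y + 2)² = -24236 + 20736 - 100 = -3600.
Divide by -3600: (y + 2)²/144 - (x + 12)²/25 = 1
Hyperbola, center (-12, -2), transverse axis vertical; a² = 144, b² = 25.
c² = a² + b² = 144 + 25 = 169, so c = 13.
Foci lie on the vertical axis through the center: (h, k ± c).

(-12, -15) and (-12, 11)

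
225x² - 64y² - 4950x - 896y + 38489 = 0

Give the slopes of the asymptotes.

Collect terms: 225(x² - 22x) -64(y² + 14y) = -38489
225(x - 11)² -64(y + 7)² = -38489 + 27225 - 3136 = -14400
Divide by -14400: (y + 7)²/225 - (x - 11)²/64 = 1
Hyperbola, center (11, -7), transverse axis vertical; a² = 225, b² = 64.
For a vertical hyperbola the asymptotes have slope ±a/b.
Here that is ±15/8.

15/8 and -15/8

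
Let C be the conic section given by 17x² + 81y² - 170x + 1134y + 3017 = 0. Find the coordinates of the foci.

(-3, -7) and (13, -7)

Collect terms: 17(x² - 10x) + 81(y² + 14y) = -3017
Complete the square: 17(x - 5)² + 81(y + 7)² = -3017 + 425 + 3969 = 1377
Dividing both sides by 1377: (x - 5)²/81 + (y + 7)²/17 = 1
Ellipse, center (5, -7), major axis horizontal; a² = 81, b² = 17.
c² = a² - b² = 81 - 17 = 64, so c = 8.
Foci lie on the horizontal axis through the center: (h ± c, k).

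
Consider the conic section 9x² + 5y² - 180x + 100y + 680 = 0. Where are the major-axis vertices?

9(x² - 20x) + 5(y² + 20y) = -680
Complete the square: 9(x - 10)² + 5(y + 10)² = -680 + 900 + 500 = 720
Divide through by 720 to get (x - 10)²/80 + (y + 10)²/144 = 1.
Ellipse, center (10, -10), major axis vertical; a² = 144, b² = 80.
a = 12. Vertices at (h, k ± a).

(10, -22) and (10, 2)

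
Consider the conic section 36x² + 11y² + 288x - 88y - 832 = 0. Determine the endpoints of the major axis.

Group: 36(x² + 8x) + 11(y² - 8y) = 832
Completing the square gives 36(x + 4)² + 11(y - 4)² = 832 + 576 + 176 = 1584.
Divide through by 1584 to get (x + 4)²/44 + (y - 4)²/144 = 1.
Ellipse, center (-4, 4), major axis vertical; a² = 144, b² = 44.
a = 12. Vertices at (h, k ± a).

(-4, -8) and (-4, 16)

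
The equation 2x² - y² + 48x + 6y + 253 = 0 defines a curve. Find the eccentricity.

e = √3

Collect terms: 2(x² + 24x) -(y² - 6y) = -253
Complete the square: 2(x + 12)² -(y - 3)² = -253 + 288 - 9 = 26
Divide by 26: (x + 12)²/13 - (y - 3)²/26 = 1
Hyperbola, center (-12, 3), transverse axis horizontal; a² = 13, b² = 26.
c² = a² + b² = 39, so c = √39.
e = c/a = √39/√13 = √3.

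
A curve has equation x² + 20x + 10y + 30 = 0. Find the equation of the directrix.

Only x is squared. Complete the square in x: (x + 10)² = -10(y - 7).
Vertex (-10, 7); 4p = -10 so p = -5/2. Opens down.
Directrix is the horizontal line y = k − p = 7 − (-5/2) = 19/2.

y = 19/2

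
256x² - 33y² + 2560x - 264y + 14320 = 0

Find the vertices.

(-5, -20) and (-5, 12)

Collect terms: 256(x² + 10x) -33(y² + 8y) = -14320
Completing the square gives 256(x + 5)² -33(y + 4)² = -14320 + 6400 - 528 = -8448.
Dividing both sides by -8448: (y + 4)²/256 - (x + 5)²/33 = 1
Hyperbola, center (-5, -4), transverse axis vertical; a² = 256, b² = 33.
a = 16. Vertices at (h, k ± a).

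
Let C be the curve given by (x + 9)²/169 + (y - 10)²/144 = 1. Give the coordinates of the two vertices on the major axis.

(-22, 10) and (4, 10)

Center (-9, 10). The larger denominator 169 sits under the x-term, so the major axis is horizontal; a² = 169, b² = 144.
a = 13. Vertices at (h ± a, k).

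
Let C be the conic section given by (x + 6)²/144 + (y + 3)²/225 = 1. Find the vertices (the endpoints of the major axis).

(-6, -18) and (-6, 12)

Center (-6, -3). The larger denominator 225 sits under the y-term, so the major axis is vertical; a² = 225, b² = 144.
a = 15. Vertices at (h, k ± a).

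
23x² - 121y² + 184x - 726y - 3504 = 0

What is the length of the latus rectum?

Collect terms: 23(x² + 8x) -121(y² + 6y) = 3504
Complete the square in x and y: 23(x + 4)² -121(y + 3)² = 3504 + 368 - 1089 = 2783
Divide by 2783: (x + 4)²/121 - (y + 3)²/23 = 1
Hyperbola, center (-4, -3), transverse axis horizontal; a² = 121, b² = 23.
Latus rectum length = 2b²/a = 2·23/11 = 46/11.

46/11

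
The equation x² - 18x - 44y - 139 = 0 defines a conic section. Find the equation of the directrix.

y = -16

Only x is squared. Complete the square in x: (x - 9)² = 44(y + 5).
Vertex (9, -5); 4p = 44 so p = 11. Opens up.
Directrix is the horizontal line y = k − p = -5 − (11) = -16.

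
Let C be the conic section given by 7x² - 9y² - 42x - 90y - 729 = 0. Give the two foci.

(-9, -5) and (15, -5)

Collect terms: 7(x² - 6x) -9(y² + 10y) = 729
Complete the square in x and y: 7(x - 3)² -9(y + 5)² = 729 + 63 - 225 = 567
Divide through by 567 to get (x - 3)²/81 - (y + 5)²/63 = 1.
Hyperbola, center (3, -5), transverse axis horizontal; a² = 81, b² = 63.
c² = a² + b² = 81 + 63 = 144, so c = 12.
Foci lie on the horizontal axis through the center: (h ± c, k).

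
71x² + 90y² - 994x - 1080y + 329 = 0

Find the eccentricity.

e = √190/30

71(x² - 14x) + 90(y² - 12y) = -329
Completing the square gives 71(x - 7)² + 90(y - 6)² = -329 + 3479 + 3240 = 6390.
Dividing both sides by 6390: (x - 7)²/90 + (y - 6)²/71 = 1
Ellipse, center (7, 6), major axis horizontal; a² = 90, b² = 71.
c² = a² - b² = 19, so c = √19.
e = c/a = √19/3√10 = √190/30.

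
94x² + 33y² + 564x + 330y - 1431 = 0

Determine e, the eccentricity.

Group the x- and y-terms: 94(x² + 6x) + 33(y² + 10y) = 1431
Complete the square in x and y: 94(x + 3)² + 33(y + 5)² = 1431 + 846 + 825 = 3102
Dividing both sides by 3102: (x + 3)²/33 + (y + 5)²/94 = 1
Ellipse, center (-3, -5), major axis vertical; a² = 94, b² = 33.
c² = a² - b² = 61, so c = √61.
e = c/a = √61/√94 = √5734/94.

e = √5734/94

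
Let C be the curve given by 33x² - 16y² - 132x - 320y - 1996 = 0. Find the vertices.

Group: 33(x² - 4x) -16(y² + 20y) = 1996
Completing the square gives 33(x - 2)² -16(y + 10)² = 1996 + 132 - 1600 = 528.
Divide by 528: (x - 2)²/16 - (y + 10)²/33 = 1
Hyperbola, center (2, -10), transverse axis horizontal; a² = 16, b² = 33.
a = 4. Vertices at (h ± a, k).

(-2, -10) and (6, -10)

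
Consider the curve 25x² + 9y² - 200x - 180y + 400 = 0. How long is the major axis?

20

25(x² - 8x) + 9(y² - 20y) = -400
Complete the square: 25(x - 4)² + 9(y - 10)² = -400 + 400 + 900 = 900
Divide through by 900 to get (x - 4)²/36 + (y - 10)²/100 = 1.
Ellipse, center (4, 10), major axis vertical; a² = 100, b² = 36.
a² = 100 so a = 10; the major axis has length 2a = 20.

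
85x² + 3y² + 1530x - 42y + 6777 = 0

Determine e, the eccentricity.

Collect terms: 85(x² + 18x) + 3(y² - 14y) = -6777
Complete the square in x and y: 85(x + 9)² + 3(y - 7)² = -6777 + 6885 + 147 = 255
Divide through by 255 to get (x + 9)²/3 + (y - 7)²/85 = 1.
Ellipse, center (-9, 7), major axis vertical; a² = 85, b² = 3.
c² = a² - b² = 82, so c = √82.
e = c/a = √82/√85 = √6970/85.

e = √6970/85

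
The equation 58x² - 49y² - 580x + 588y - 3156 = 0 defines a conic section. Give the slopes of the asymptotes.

Group: 58(x² - 10x) -49(y² - 12y) = 3156
Complete the square in x and y: 58(x - 5)² -49(y - 6)² = 3156 + 1450 - 1764 = 2842
Divide by 2842: (x - 5)²/49 - (y - 6)²/58 = 1
Hyperbola, center (5, 6), transverse axis horizontal; a² = 49, b² = 58.
For a horizontal hyperbola the asymptotes have slope ±b/a.
Here that is ±√58/7.

√58/7 and -√58/7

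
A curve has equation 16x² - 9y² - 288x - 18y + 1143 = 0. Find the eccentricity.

e = 5/3

Group: 16(x² - 18x) -9(y² + 2y) = -1143
16(x - 9)² -9(y + 1)² = -1143 + 1296 - 9 = 144
Divide through by 144 to get (x - 9)²/9 - (y + 1)²/16 = 1.
Hyperbola, center (9, -1), transverse axis horizontal; a² = 9, b² = 16.
c² = a² + b² = 25, so c = 5.
e = c/a = 5/3.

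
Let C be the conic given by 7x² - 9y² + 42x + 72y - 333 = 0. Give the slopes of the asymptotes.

Group the x- and y-terms: 7(x² + 6x) -9(y² - 8y) = 333
Completing the square gives 7(x + 3)² -9(y - 4)² = 333 + 63 - 144 = 252.
Divide through by 252 to get (x + 3)²/36 - (y - 4)²/28 = 1.
Hyperbola, center (-3, 4), transverse axis horizontal; a² = 36, b² = 28.
For a horizontal hyperbola the asymptotes have slope ±b/a.
Here that is ±2√7/6 = ±√7/3.

√7/3 and -√7/3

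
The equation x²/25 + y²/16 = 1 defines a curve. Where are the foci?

Center (0, 0). The larger denominator 25 sits under the x-term, so the major axis is horizontal; a² = 25, b² = 16.
c² = a² - b² = 25 - 16 = 9, so c = 3.
Foci lie on the horizontal axis through the center: (h ± c, k).

(-3, 0) and (3, 0)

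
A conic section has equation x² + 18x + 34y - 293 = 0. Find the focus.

Only x is squared. Complete the square in x: (x + 9)² = -34(y - 11).
Vertex (-9, 11); 4p = -34 so p = -17/2. Opens down.
Focus is p units from the vertex along the axis: (h, k + p).

(-9, 5/2)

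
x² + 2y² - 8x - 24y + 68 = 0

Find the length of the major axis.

Group: (x² - 8x) + 2(y² - 12y) = -68
Complete the square in x and y: (x - 4)² + 2(y - 6)² = -68 + 16 + 72 = 20
Divide through by 20 to get (x - 4)²/20 + (y - 6)²/10 = 1.
Ellipse, center (4, 6), major axis horizontal; a² = 20, b² = 10.
a² = 20 so a = 2√5; the major axis has length 2a = 4√5.

4√5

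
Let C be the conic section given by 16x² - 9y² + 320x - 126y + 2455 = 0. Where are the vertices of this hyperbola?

Group the x- and y-terms: 16(x² + 20x) -9(y² + 14y) = -2455
Completing the square gives 16(x + 10)² -9(y + 7)² = -2455 + 1600 - 441 = -1296.
Divide by -1296: (y + 7)²/144 - (x + 10)²/81 = 1
Hyperbola, center (-10, -7), transverse axis vertical; a² = 144, b² = 81.
a = 12. Vertices at (h, k ± a).

(-10, -19) and (-10, 5)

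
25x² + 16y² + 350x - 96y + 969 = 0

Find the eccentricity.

Collect terms: 25(x² + 14x) + 16(y² - 6y) = -969
25(x + 7)² + 16(y - 3)² = -969 + 1225 + 144 = 400
Dividing both sides by 400: (x + 7)²/16 + (y - 3)²/25 = 1
Ellipse, center (-7, 3), major axis vertical; a² = 25, b² = 16.
c² = a² - b² = 9, so c = 3.
e = c/a = 3/5.

e = 3/5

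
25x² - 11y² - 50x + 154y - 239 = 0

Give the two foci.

(1, 1) and (1, 13)

Rearranging, 25(x² - 2x) -11(y² - 14y) = 239.
25(x - 1)² -11(y - 7)² = 239 + 25 - 539 = -275
Divide through by -275 to get (y - 7)²/25 - (x - 1)²/11 = 1.
Hyperbola, center (1, 7), transverse axis vertical; a² = 25, b² = 11.
c² = a² + b² = 25 + 11 = 36, so c = 6.
Foci lie on the vertical axis through the center: (h, k ± c).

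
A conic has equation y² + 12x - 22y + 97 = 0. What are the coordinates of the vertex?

Only y is squared. Complete the square in y: (y - 11)² = -12(x - 2).
Vertex (2, 11); 4p = -12 so p = -3. Opens left.

(2, 11)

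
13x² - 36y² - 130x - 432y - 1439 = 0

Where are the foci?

Rearranging, 13(x² - 10x) -36(y² + 12y) = 1439.
Completing the square gives 13(x - 5)² -36(y + 6)² = 1439 + 325 - 1296 = 468.
Dividing both sides by 468: (x - 5)²/36 - (y + 6)²/13 = 1
Hyperbola, center (5, -6), transverse axis horizontal; a² = 36, b² = 13.
c² = a² + b² = 36 + 13 = 49, so c = 7.
Foci lie on the horizontal axis through the center: (h ± c, k).

(-2, -6) and (12, -6)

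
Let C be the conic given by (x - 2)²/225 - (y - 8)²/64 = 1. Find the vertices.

Center (2, 8). The positive term is the x-term, so the transverse axis is horizontal; a² = 225, b² = 64.
a = 15. Vertices at (h ± a, k).

(-13, 8) and (17, 8)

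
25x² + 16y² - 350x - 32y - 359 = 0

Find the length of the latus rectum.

64/5

Group the x- and y-terms: 25(x² - 14x) + 16(y² - 2y) = 359
25(x - 7)² + 16(y - 1)² = 359 + 1225 + 16 = 1600
Dividing both sides by 1600: (x - 7)²/64 + (y - 1)²/100 = 1
Ellipse, center (7, 1), major axis vertical; a² = 100, b² = 64.
Latus rectum length = 2b²/a = 2·64/10 = 64/5.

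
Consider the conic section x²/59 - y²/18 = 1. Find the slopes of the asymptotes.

Center (0, 0). The positive term is the x-term, so the transverse axis is horizontal; a² = 59, b² = 18.
For a horizontal hyperbola the asymptotes have slope ±b/a.
Here that is ±3√2/√59 = ±3√118/59.

3√118/59 and -3√118/59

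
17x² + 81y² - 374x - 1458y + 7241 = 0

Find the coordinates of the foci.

(3, 9) and (19, 9)

Group: 17(x² - 22x) + 81(y² - 18y) = -7241
Complete the square in x and y: 17(x - 11)² + 81(y - 9)² = -7241 + 2057 + 6561 = 1377
Divide by 1377: (x - 11)²/81 + (y - 9)²/17 = 1
Ellipse, center (11, 9), major axis horizontal; a² = 81, b² = 17.
c² = a² - b² = 81 - 17 = 64, so c = 8.
Foci lie on the horizontal axis through the center: (h ± c, k).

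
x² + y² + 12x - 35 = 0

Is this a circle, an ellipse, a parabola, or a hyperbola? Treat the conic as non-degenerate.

circle

No xy term. Coefficients of x² and y² are A = 1, C = 1.
A = C (same sign) ⇒ circle.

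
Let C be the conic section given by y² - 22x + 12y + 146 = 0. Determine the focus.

Only y is squared. Complete the square in y: (y + 6)² = 22(x - 5).
Vertex (5, -6); 4p = 22 so p = 11/2. Opens right.
Focus is p units from the vertex along the axis: (h + p, k).

(21/2, -6)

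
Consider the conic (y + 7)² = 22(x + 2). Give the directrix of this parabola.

Vertex (-2, -7); 4p = 22 so p = 11/2. Opens right.
Directrix is the vertical line x = h − p = -2 − (11/2) = -15/2.

x = -15/2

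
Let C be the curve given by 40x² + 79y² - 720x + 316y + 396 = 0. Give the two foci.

(9 - √39, -2) and (9 + √39, -2)

Group: 40(x² - 18x) + 79(y² + 4y) = -396
40(x - 9)² + 79(y + 2)² = -396 + 3240 + 316 = 3160
Dividing both sides by 3160: (x - 9)²/79 + (y + 2)²/40 = 1
Ellipse, center (9, -2), major axis horizontal; a² = 79, b² = 40.
c² = a² - b² = 79 - 40 = 39, so c = √39.
Foci lie on the horizontal axis through the center: (h ± c, k).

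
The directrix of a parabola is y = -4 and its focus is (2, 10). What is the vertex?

The vertex is the midpoint between the focus and the directrix along the axis of symmetry.
Axis is vertical (directrix is horizontal). Vertex y-coordinate = (10 + (-4))/2 = 3; x-coordinate = 2.

(2, 3)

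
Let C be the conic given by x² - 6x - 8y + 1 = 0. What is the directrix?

y = -3

Only x is squared. Complete the square in x: (x - 3)² = 8(y + 1).
Vertex (3, -1); 4p = 8 so p = 2. Opens up.
Directrix is the horizontal line y = k − p = -1 − (2) = -3.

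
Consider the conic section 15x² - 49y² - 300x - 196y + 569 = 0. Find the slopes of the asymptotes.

√15/7 and -√15/7

Collect terms: 15(x² - 20x) -49(y² + 4y) = -569
Completing the square gives 15(x - 10)² -49(y + 2)² = -569 + 1500 - 196 = 735.
Divide through by 735 to get (x - 10)²/49 - (y + 2)²/15 = 1.
Hyperbola, center (10, -2), transverse axis horizontal; a² = 49, b² = 15.
For a horizontal hyperbola the asymptotes have slope ±b/a.
Here that is ±√15/7.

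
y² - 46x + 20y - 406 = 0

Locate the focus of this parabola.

(1/2, -10)

Only y is squared. Complete the square in y: (y + 10)² = 46(x + 11).
Vertex (-11, -10); 4p = 46 so p = 23/2. Opens right.
Focus is p units from the vertex along the axis: (h + p, k).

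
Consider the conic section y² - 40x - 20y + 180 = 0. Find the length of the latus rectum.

40

Only y is squared. Complete the square in y: (y - 10)² = 40(x - 2).
Vertex (2, 10); 4p = 40 so p = 10. Opens right.
Latus rectum length = |4p| = 40.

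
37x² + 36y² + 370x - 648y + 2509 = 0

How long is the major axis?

37(x² + 10x) + 36(y² - 18y) = -2509
Complete the square: 37(x + 5)² + 36(y - 9)² = -2509 + 925 + 2916 = 1332
Dividing both sides by 1332: (x + 5)²/36 + (y - 9)²/37 = 1
Ellipse, center (-5, 9), major axis vertical; a² = 37, b² = 36.
a² = 37 so a = √37; the major axis has length 2a = 2√37.

2√37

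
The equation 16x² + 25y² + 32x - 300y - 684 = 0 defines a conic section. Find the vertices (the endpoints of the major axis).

16(x² + 2x) + 25(y² - 12y) = 684
16(x + 1)² + 25(y - 6)² = 684 + 16 + 900 = 1600
Dividing both sides by 1600: (x + 1)²/100 + (y - 6)²/64 = 1
Ellipse, center (-1, 6), major axis horizontal; a² = 100, b² = 64.
a = 10. Vertices at (h ± a, k).

(-11, 6) and (9, 6)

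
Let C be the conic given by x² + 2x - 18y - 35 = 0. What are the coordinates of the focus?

(-1, 5/2)

Only x is squared. Complete the square in x: (x + 1)² = 18(y + 2).
Vertex (-1, -2); 4p = 18 so p = 9/2. Opens up.
Focus is p units from the vertex along the axis: (h, k + p).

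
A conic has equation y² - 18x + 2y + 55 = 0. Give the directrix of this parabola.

Only y is squared. Complete the square in y: (y + 1)² = 18(x - 3).
Vertex (3, -1); 4p = 18 so p = 9/2. Opens right.
Directrix is the vertical line x = h − p = 3 − (9/2) = -3/2.

x = -3/2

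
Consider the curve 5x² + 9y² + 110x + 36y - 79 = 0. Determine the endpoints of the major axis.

(-23, -2) and (1, -2)

Collect terms: 5(x² + 22x) + 9(y² + 4y) = 79
Complete the square: 5(x + 11)² + 9(y + 2)² = 79 + 605 + 36 = 720
Divide by 720: (x + 11)²/144 + (y + 2)²/80 = 1
Ellipse, center (-11, -2), major axis horizontal; a² = 144, b² = 80.
a = 12. Vertices at (h ± a, k).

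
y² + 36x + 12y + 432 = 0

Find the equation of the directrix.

Only y is squared. Complete the square in y: (y + 6)² = -36(x + 11).
Vertex (-11, -6); 4p = -36 so p = -9. Opens left.
Directrix is the vertical line x = h − p = -11 − (-9) = -2.

x = -2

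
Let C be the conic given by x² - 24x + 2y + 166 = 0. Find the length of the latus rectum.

2

Only x is squared. Complete the square in x: (x - 12)² = -2(y + 11).
Vertex (12, -11); 4p = -2 so p = -1/2. Opens down.
Latus rectum length = |4p| = 2.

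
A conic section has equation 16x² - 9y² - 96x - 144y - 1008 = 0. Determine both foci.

(-7, -8) and (13, -8)

Rearranging, 16(x² - 6x) -9(y² + 16y) = 1008.
Complete the square in x and y: 16(x - 3)² -9(y + 8)² = 1008 + 144 - 576 = 576
Dividing both sides by 576: (x - 3)²/36 - (y + 8)²/64 = 1
Hyperbola, center (3, -8), transverse axis horizontal; a² = 36, b² = 64.
c² = a² + b² = 36 + 64 = 100, so c = 10.
Foci lie on the horizontal axis through the center: (h ± c, k).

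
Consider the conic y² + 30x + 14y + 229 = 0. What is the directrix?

x = 3/2

Only y is squared. Complete the square in y: (y + 7)² = -30(x + 6).
Vertex (-6, -7); 4p = -30 so p = -15/2. Opens left.
Directrix is the vertical line x = h − p = -6 − (-15/2) = 3/2.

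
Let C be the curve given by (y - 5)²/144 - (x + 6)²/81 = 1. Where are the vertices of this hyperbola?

Center (-6, 5). The positive term is the y-term, so the transverse axis is vertical; a² = 144, b² = 81.
a = 12. Vertices at (h, k ± a).

(-6, -7) and (-6, 17)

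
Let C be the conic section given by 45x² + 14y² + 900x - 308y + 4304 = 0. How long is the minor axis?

2√42

Group: 45(x² + 20x) + 14(y² - 22y) = -4304
Complete the square in x and y: 45(x + 10)² + 14(y - 11)² = -4304 + 4500 + 1694 = 1890
Divide through by 1890 to get (x + 10)²/42 + (y - 11)²/135 = 1.
Ellipse, center (-10, 11), major axis vertical; a² = 135, b² = 42.
b² = 42 so b = √42; the minor axis has length 2b = 2√42.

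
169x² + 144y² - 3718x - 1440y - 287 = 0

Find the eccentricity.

e = 5/13

Group the x- and y-terms: 169(x² - 22x) + 144(y² - 10y) = 287
Completing the square gives 169(x - 11)² + 144(y - 5)² = 287 + 20449 + 3600 = 24336.
Dividing both sides by 24336: (x - 11)²/144 + (y - 5)²/169 = 1
Ellipse, center (11, 5), major axis vertical; a² = 169, b² = 144.
c² = a² - b² = 25, so c = 5.
e = c/a = 5/13.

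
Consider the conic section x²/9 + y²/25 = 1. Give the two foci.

(0, -4) and (0, 4)

Center (0, 0). The larger denominator 25 sits under the y-term, so the major axis is vertical; a² = 25, b² = 9.
c² = a² - b² = 25 - 9 = 16, so c = 4.
Foci lie on the vertical axis through the center: (h, k ± c).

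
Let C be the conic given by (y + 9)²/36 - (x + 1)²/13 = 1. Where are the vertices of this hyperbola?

(-1, -15) and (-1, -3)

Center (-1, -9). The positive term is the y-term, so the transverse axis is vertical; a² = 36, b² = 13.
a = 6. Vertices at (h, k ± a).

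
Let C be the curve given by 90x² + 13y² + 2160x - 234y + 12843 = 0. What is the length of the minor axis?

2√13

Rearranging, 90(x² + 24x) + 13(y² - 18y) = -12843.
Completing the square gives 90(x + 12)² + 13(y - 9)² = -12843 + 12960 + 1053 = 1170.
Divide through by 1170 to get (x + 12)²/13 + (y - 9)²/90 = 1.
Ellipse, center (-12, 9), major axis vertical; a² = 90, b² = 13.
b² = 13 so b = √13; the minor axis has length 2b = 2√13.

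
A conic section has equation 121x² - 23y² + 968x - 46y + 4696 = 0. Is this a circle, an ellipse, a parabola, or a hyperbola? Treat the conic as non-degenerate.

No xy term. Coefficients of x² and y² are A = 121, C = -23.
A and C have opposite signs ⇒ hyperbola.

hyperbola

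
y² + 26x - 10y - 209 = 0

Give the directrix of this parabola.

x = 31/2

Only y is squared. Complete the square in y: (y - 5)² = -26(x - 9).
Vertex (9, 5); 4p = -26 so p = -13/2. Opens left.
Directrix is the vertical line x = h − p = 9 − (-13/2) = 31/2.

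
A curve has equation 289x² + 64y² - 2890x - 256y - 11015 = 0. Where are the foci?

Group the x- and y-terms: 289(x² - 10x) + 64(y² - 4y) = 11015
289(x - 5)² + 64(y - 2)² = 11015 + 7225 + 256 = 18496
Divide through by 18496 to get (x - 5)²/64 + (y - 2)²/289 = 1.
Ellipse, center (5, 2), major axis vertical; a² = 289, b² = 64.
c² = a² - b² = 289 - 64 = 225, so c = 15.
Foci lie on the vertical axis through the center: (h, k ± c).

(5, -13) and (5, 17)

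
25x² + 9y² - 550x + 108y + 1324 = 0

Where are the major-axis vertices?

(11, -21) and (11, 9)

Rearranging, 25(x² - 22x) + 9(y² + 12y) = -1324.
Completing the square gives 25(x - 11)² + 9(y + 6)² = -1324 + 3025 + 324 = 2025.
Divide by 2025: (x - 11)²/81 + (y + 6)²/225 = 1
Ellipse, center (11, -6), major axis vertical; a² = 225, b² = 81.
a = 15. Vertices at (h, k ± a).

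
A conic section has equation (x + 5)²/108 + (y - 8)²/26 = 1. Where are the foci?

Center (-5, 8). The larger denominator 108 sits under the x-term, so the major axis is horizontal; a² = 108, b² = 26.
c² = a² - b² = 108 - 26 = 82, so c = √82.
Foci lie on the horizontal axis through the center: (h ± c, k).

(-5 - √82, 8) and (-5 + √82, 8)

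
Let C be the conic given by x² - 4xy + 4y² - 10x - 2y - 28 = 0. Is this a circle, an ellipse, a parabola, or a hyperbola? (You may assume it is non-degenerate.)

parabola

A = 1, B = -4, C = 4.
Discriminant B² − 4AC = (-4)² − 4·1·4 = 0.
B² − 4AC = 0 ⇒ parabola.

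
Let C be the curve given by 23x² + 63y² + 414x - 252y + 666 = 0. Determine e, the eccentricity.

e = 2√70/21

Group: 23(x² + 18x) + 63(y² - 4y) = -666
Completing the square gives 23(x + 9)² + 63(y - 2)² = -666 + 1863 + 252 = 1449.
Divide through by 1449 to get (x + 9)²/63 + (y - 2)²/23 = 1.
Ellipse, center (-9, 2), major axis horizontal; a² = 63, b² = 23.
c² = a² - b² = 40, so c = 2√10.
e = c/a = 2√10/3√7 = 2√70/21.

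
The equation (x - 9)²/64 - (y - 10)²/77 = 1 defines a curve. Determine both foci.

Center (9, 10). The positive term is the x-term, so the transverse axis is horizontal; a² = 64, b² = 77.
c² = a² + b² = 64 + 77 = 141, so c = √141.
Foci lie on the horizontal axis through the center: (h ± c, k).

(9 - √141, 10) and (9 + √141, 10)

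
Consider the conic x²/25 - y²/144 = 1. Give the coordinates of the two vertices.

Center (0, 0). The positive term is the x-term, so the transverse axis is horizontal; a² = 25, b² = 144.
a = 5. Vertices at (h ± a, k).

(-5, 0) and (5, 0)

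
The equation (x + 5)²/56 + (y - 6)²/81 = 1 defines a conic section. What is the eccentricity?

Center (-5, 6). The larger denominator 81 sits under the y-term, so the major axis is vertical; a² = 81, b² = 56.
c² = a² - b² = 25, so c = 5.
e = c/a = 5/9.

e = 5/9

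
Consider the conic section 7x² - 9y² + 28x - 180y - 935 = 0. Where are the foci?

(-6, -10) and (2, -10)

Rearranging, 7(x² + 4x) -9(y² + 20y) = 935.
Complete the square in x and y: 7(x + 2)² -9(y + 10)² = 935 + 28 - 900 = 63
Divide by 63: (x + 2)²/9 - (y + 10)²/7 = 1
Hyperbola, center (-2, -10), transverse axis horizontal; a² = 9, b² = 7.
c² = a² + b² = 9 + 7 = 16, so c = 4.
Foci lie on the horizontal axis through the center: (h ± c, k).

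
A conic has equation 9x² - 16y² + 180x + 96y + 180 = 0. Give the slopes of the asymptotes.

3/4 and -3/4

Collect terms: 9(x² + 20x) -16(y² - 6y) = -180
Complete the square in x and y: 9(x + 10)² -16(y - 3)² = -180 + 900 - 144 = 576
Divide by 576: (x + 10)²/64 - (y - 3)²/36 = 1
Hyperbola, center (-10, 3), transverse axis horizontal; a² = 64, b² = 36.
For a horizontal hyperbola the asymptotes have slope ±b/a.
Here that is ±6/8 = ±3/4.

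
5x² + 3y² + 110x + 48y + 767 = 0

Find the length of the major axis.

2√10

Rearranging, 5(x² + 22x) + 3(y² + 16y) = -767.
Complete the square in x and y: 5(x + 11)² + 3(y + 8)² = -767 + 605 + 192 = 30
Dividing both sides by 30: (x + 11)²/6 + (y + 8)²/10 = 1
Ellipse, center (-11, -8), major axis vertical; a² = 10, b² = 6.
a² = 10 so a = √10; the major axis has length 2a = 2√10.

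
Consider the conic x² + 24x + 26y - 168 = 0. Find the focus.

(-12, 11/2)

Only x is squared. Complete the square in x: (x + 12)² = -26(y - 12).
Vertex (-12, 12); 4p = -26 so p = -13/2. Opens down.
Focus is p units from the vertex along the axis: (h, k + p).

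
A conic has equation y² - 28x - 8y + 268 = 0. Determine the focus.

(16, 4)

Only y is squared. Complete the square in y: (y - 4)² = 28(x - 9).
Vertex (9, 4); 4p = 28 so p = 7. Opens right.
Focus is p units from the vertex along the axis: (h + p, k).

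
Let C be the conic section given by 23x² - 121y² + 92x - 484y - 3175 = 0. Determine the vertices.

(-13, -2) and (9, -2)

Group: 23(x² + 4x) -121(y² + 4y) = 3175
Completing the square gives 23(x + 2)² -121(y + 2)² = 3175 + 92 - 484 = 2783.
Divide by 2783: (x + 2)²/121 - (y + 2)²/23 = 1
Hyperbola, center (-2, -2), transverse axis horizontal; a² = 121, b² = 23.
a = 11. Vertices at (h ± a, k).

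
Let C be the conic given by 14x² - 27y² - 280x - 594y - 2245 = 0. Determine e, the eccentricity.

e = √123/9

Rearranging, 14(x² - 20x) -27(y² + 22y) = 2245.
14(x - 10)² -27(y + 11)² = 2245 + 1400 - 3267 = 378
Dividing both sides by 378: (x - 10)²/27 - (y + 11)²/14 = 1
Hyperbola, center (10, -11), transverse axis horizontal; a² = 27, b² = 14.
c² = a² + b² = 41, so c = √41.
e = c/a = √41/3√3 = √123/9.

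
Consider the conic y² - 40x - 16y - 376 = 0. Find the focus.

(-1, 8)

Only y is squared. Complete the square in y: (y - 8)² = 40(x + 11).
Vertex (-11, 8); 4p = 40 so p = 10. Opens right.
Focus is p units from the vertex along the axis: (h + p, k).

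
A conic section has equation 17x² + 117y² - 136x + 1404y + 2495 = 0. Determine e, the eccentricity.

e = 10√13/39

Rearranging, 17(x² - 8x) + 117(y² + 12y) = -2495.
Complete the square in x and y: 17(x - 4)² + 117(y + 6)² = -2495 + 272 + 4212 = 1989
Dividing both sides by 1989: (x - 4)²/117 + (y + 6)²/17 = 1
Ellipse, center (4, -6), major axis horizontal; a² = 117, b² = 17.
c² = a² - b² = 100, so c = 10.
e = c/a = 10/3√13 = 10√13/39.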